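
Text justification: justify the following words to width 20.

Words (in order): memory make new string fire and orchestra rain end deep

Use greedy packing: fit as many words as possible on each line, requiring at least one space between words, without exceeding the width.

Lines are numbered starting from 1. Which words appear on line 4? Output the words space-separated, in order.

Answer: deep

Derivation:
Line 1: ['memory', 'make', 'new'] (min_width=15, slack=5)
Line 2: ['string', 'fire', 'and'] (min_width=15, slack=5)
Line 3: ['orchestra', 'rain', 'end'] (min_width=18, slack=2)
Line 4: ['deep'] (min_width=4, slack=16)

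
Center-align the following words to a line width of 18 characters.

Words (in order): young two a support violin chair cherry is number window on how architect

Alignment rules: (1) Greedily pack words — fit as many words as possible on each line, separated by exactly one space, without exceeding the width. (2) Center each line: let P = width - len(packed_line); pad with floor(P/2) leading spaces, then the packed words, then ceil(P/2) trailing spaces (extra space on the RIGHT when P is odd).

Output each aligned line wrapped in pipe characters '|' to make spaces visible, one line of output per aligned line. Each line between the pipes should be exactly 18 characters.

Line 1: ['young', 'two', 'a'] (min_width=11, slack=7)
Line 2: ['support', 'violin'] (min_width=14, slack=4)
Line 3: ['chair', 'cherry', 'is'] (min_width=15, slack=3)
Line 4: ['number', 'window', 'on'] (min_width=16, slack=2)
Line 5: ['how', 'architect'] (min_width=13, slack=5)

Answer: |   young two a    |
|  support violin  |
| chair cherry is  |
| number window on |
|  how architect   |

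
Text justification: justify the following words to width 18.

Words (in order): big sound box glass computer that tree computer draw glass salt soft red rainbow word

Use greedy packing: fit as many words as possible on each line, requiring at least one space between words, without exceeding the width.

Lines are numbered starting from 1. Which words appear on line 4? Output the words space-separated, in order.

Line 1: ['big', 'sound', 'box'] (min_width=13, slack=5)
Line 2: ['glass', 'computer'] (min_width=14, slack=4)
Line 3: ['that', 'tree', 'computer'] (min_width=18, slack=0)
Line 4: ['draw', 'glass', 'salt'] (min_width=15, slack=3)
Line 5: ['soft', 'red', 'rainbow'] (min_width=16, slack=2)
Line 6: ['word'] (min_width=4, slack=14)

Answer: draw glass salt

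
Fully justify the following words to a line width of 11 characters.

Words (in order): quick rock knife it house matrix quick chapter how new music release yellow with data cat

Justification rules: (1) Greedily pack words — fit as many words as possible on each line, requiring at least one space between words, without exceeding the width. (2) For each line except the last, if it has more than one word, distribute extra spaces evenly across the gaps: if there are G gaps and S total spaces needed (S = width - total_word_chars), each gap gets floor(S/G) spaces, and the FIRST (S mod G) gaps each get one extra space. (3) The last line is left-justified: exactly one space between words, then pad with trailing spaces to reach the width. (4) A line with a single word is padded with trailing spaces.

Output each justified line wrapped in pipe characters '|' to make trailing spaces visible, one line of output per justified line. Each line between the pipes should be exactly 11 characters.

Answer: |quick  rock|
|knife    it|
|house      |
|matrix     |
|quick      |
|chapter how|
|new   music|
|release    |
|yellow with|
|data cat   |

Derivation:
Line 1: ['quick', 'rock'] (min_width=10, slack=1)
Line 2: ['knife', 'it'] (min_width=8, slack=3)
Line 3: ['house'] (min_width=5, slack=6)
Line 4: ['matrix'] (min_width=6, slack=5)
Line 5: ['quick'] (min_width=5, slack=6)
Line 6: ['chapter', 'how'] (min_width=11, slack=0)
Line 7: ['new', 'music'] (min_width=9, slack=2)
Line 8: ['release'] (min_width=7, slack=4)
Line 9: ['yellow', 'with'] (min_width=11, slack=0)
Line 10: ['data', 'cat'] (min_width=8, slack=3)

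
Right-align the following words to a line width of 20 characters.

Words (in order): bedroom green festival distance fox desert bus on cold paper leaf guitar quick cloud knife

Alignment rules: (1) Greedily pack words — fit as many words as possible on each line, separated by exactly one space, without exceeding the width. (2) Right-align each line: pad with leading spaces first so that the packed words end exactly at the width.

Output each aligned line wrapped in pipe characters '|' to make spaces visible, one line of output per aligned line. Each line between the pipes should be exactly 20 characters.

Line 1: ['bedroom', 'green'] (min_width=13, slack=7)
Line 2: ['festival', 'distance'] (min_width=17, slack=3)
Line 3: ['fox', 'desert', 'bus', 'on'] (min_width=17, slack=3)
Line 4: ['cold', 'paper', 'leaf'] (min_width=15, slack=5)
Line 5: ['guitar', 'quick', 'cloud'] (min_width=18, slack=2)
Line 6: ['knife'] (min_width=5, slack=15)

Answer: |       bedroom green|
|   festival distance|
|   fox desert bus on|
|     cold paper leaf|
|  guitar quick cloud|
|               knife|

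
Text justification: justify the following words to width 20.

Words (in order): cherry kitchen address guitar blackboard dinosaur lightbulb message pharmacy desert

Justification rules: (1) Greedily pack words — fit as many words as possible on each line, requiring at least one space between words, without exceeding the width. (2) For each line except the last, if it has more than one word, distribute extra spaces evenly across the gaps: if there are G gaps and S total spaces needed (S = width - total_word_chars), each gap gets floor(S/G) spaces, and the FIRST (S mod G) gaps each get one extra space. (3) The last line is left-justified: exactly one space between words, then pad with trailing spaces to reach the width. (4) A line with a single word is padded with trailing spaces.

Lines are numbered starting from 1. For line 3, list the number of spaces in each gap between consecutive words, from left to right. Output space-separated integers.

Answer: 2

Derivation:
Line 1: ['cherry', 'kitchen'] (min_width=14, slack=6)
Line 2: ['address', 'guitar'] (min_width=14, slack=6)
Line 3: ['blackboard', 'dinosaur'] (min_width=19, slack=1)
Line 4: ['lightbulb', 'message'] (min_width=17, slack=3)
Line 5: ['pharmacy', 'desert'] (min_width=15, slack=5)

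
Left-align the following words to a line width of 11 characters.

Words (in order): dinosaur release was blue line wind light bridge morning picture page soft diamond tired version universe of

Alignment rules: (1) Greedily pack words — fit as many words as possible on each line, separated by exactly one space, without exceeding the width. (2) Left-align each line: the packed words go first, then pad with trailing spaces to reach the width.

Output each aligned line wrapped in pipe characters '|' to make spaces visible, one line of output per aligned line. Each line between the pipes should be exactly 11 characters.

Line 1: ['dinosaur'] (min_width=8, slack=3)
Line 2: ['release', 'was'] (min_width=11, slack=0)
Line 3: ['blue', 'line'] (min_width=9, slack=2)
Line 4: ['wind', 'light'] (min_width=10, slack=1)
Line 5: ['bridge'] (min_width=6, slack=5)
Line 6: ['morning'] (min_width=7, slack=4)
Line 7: ['picture'] (min_width=7, slack=4)
Line 8: ['page', 'soft'] (min_width=9, slack=2)
Line 9: ['diamond'] (min_width=7, slack=4)
Line 10: ['tired'] (min_width=5, slack=6)
Line 11: ['version'] (min_width=7, slack=4)
Line 12: ['universe', 'of'] (min_width=11, slack=0)

Answer: |dinosaur   |
|release was|
|blue line  |
|wind light |
|bridge     |
|morning    |
|picture    |
|page soft  |
|diamond    |
|tired      |
|version    |
|universe of|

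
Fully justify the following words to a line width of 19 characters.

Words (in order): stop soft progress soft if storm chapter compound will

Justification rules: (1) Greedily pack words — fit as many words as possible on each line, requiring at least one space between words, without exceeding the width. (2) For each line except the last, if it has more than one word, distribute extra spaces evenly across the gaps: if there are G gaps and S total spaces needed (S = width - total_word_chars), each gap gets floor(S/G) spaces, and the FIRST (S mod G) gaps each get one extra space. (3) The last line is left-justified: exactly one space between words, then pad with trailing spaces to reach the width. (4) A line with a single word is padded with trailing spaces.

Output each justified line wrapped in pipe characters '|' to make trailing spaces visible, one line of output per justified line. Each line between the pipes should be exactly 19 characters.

Answer: |stop  soft progress|
|soft    if    storm|
|chapter    compound|
|will               |

Derivation:
Line 1: ['stop', 'soft', 'progress'] (min_width=18, slack=1)
Line 2: ['soft', 'if', 'storm'] (min_width=13, slack=6)
Line 3: ['chapter', 'compound'] (min_width=16, slack=3)
Line 4: ['will'] (min_width=4, slack=15)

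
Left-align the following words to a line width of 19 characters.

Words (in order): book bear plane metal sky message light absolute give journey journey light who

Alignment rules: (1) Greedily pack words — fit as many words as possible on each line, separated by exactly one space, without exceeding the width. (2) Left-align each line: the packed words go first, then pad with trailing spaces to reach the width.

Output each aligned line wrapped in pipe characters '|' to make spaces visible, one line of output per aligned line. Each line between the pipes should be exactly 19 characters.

Line 1: ['book', 'bear', 'plane'] (min_width=15, slack=4)
Line 2: ['metal', 'sky', 'message'] (min_width=17, slack=2)
Line 3: ['light', 'absolute', 'give'] (min_width=19, slack=0)
Line 4: ['journey', 'journey'] (min_width=15, slack=4)
Line 5: ['light', 'who'] (min_width=9, slack=10)

Answer: |book bear plane    |
|metal sky message  |
|light absolute give|
|journey journey    |
|light who          |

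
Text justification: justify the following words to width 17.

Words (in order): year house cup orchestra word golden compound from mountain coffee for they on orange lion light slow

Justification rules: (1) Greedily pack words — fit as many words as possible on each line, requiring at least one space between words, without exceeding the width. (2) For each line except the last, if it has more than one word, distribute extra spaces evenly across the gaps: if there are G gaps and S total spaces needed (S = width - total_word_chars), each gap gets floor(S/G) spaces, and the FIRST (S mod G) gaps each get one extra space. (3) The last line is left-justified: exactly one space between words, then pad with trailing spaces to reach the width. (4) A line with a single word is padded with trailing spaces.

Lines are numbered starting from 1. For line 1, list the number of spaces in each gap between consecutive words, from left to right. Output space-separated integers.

Answer: 3 2

Derivation:
Line 1: ['year', 'house', 'cup'] (min_width=14, slack=3)
Line 2: ['orchestra', 'word'] (min_width=14, slack=3)
Line 3: ['golden', 'compound'] (min_width=15, slack=2)
Line 4: ['from', 'mountain'] (min_width=13, slack=4)
Line 5: ['coffee', 'for', 'they'] (min_width=15, slack=2)
Line 6: ['on', 'orange', 'lion'] (min_width=14, slack=3)
Line 7: ['light', 'slow'] (min_width=10, slack=7)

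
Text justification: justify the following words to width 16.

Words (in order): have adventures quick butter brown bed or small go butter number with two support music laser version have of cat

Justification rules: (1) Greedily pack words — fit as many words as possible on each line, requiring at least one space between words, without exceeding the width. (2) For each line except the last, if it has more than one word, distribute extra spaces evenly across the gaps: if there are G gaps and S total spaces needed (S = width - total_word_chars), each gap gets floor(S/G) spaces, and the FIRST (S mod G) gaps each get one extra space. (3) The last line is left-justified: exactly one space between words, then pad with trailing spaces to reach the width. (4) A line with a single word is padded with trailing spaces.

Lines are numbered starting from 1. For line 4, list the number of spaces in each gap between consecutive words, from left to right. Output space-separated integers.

Line 1: ['have', 'adventures'] (min_width=15, slack=1)
Line 2: ['quick', 'butter'] (min_width=12, slack=4)
Line 3: ['brown', 'bed', 'or'] (min_width=12, slack=4)
Line 4: ['small', 'go', 'butter'] (min_width=15, slack=1)
Line 5: ['number', 'with', 'two'] (min_width=15, slack=1)
Line 6: ['support', 'music'] (min_width=13, slack=3)
Line 7: ['laser', 'version'] (min_width=13, slack=3)
Line 8: ['have', 'of', 'cat'] (min_width=11, slack=5)

Answer: 2 1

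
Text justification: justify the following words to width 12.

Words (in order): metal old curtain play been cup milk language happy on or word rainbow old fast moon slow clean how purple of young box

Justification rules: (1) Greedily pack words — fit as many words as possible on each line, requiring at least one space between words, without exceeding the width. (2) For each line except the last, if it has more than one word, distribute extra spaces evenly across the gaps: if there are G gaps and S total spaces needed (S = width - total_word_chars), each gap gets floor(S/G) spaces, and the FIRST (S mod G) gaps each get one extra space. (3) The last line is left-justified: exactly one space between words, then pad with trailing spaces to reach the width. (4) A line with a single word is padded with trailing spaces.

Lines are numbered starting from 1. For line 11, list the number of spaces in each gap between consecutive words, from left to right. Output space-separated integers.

Line 1: ['metal', 'old'] (min_width=9, slack=3)
Line 2: ['curtain', 'play'] (min_width=12, slack=0)
Line 3: ['been', 'cup'] (min_width=8, slack=4)
Line 4: ['milk'] (min_width=4, slack=8)
Line 5: ['language'] (min_width=8, slack=4)
Line 6: ['happy', 'on', 'or'] (min_width=11, slack=1)
Line 7: ['word', 'rainbow'] (min_width=12, slack=0)
Line 8: ['old', 'fast'] (min_width=8, slack=4)
Line 9: ['moon', 'slow'] (min_width=9, slack=3)
Line 10: ['clean', 'how'] (min_width=9, slack=3)
Line 11: ['purple', 'of'] (min_width=9, slack=3)
Line 12: ['young', 'box'] (min_width=9, slack=3)

Answer: 4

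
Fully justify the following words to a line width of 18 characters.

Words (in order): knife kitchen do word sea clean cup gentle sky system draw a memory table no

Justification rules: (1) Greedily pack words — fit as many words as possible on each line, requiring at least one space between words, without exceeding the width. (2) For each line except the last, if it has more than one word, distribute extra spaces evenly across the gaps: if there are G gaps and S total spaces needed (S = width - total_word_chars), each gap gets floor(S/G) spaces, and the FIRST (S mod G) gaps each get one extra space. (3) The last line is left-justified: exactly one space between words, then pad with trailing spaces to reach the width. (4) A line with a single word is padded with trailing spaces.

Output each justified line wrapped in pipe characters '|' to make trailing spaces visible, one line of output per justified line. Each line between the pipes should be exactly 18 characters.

Answer: |knife  kitchen  do|
|word sea clean cup|
|gentle  sky system|
|draw    a   memory|
|table no          |

Derivation:
Line 1: ['knife', 'kitchen', 'do'] (min_width=16, slack=2)
Line 2: ['word', 'sea', 'clean', 'cup'] (min_width=18, slack=0)
Line 3: ['gentle', 'sky', 'system'] (min_width=17, slack=1)
Line 4: ['draw', 'a', 'memory'] (min_width=13, slack=5)
Line 5: ['table', 'no'] (min_width=8, slack=10)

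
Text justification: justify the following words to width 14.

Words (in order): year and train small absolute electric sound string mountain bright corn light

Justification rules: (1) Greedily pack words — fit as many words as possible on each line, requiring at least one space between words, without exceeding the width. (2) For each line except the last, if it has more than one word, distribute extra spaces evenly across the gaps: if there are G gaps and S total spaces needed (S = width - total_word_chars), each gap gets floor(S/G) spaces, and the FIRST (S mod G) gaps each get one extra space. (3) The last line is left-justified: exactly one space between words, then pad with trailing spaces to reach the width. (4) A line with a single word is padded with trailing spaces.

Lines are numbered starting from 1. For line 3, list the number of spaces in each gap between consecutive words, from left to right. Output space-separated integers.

Answer: 1

Derivation:
Line 1: ['year', 'and', 'train'] (min_width=14, slack=0)
Line 2: ['small', 'absolute'] (min_width=14, slack=0)
Line 3: ['electric', 'sound'] (min_width=14, slack=0)
Line 4: ['string'] (min_width=6, slack=8)
Line 5: ['mountain'] (min_width=8, slack=6)
Line 6: ['bright', 'corn'] (min_width=11, slack=3)
Line 7: ['light'] (min_width=5, slack=9)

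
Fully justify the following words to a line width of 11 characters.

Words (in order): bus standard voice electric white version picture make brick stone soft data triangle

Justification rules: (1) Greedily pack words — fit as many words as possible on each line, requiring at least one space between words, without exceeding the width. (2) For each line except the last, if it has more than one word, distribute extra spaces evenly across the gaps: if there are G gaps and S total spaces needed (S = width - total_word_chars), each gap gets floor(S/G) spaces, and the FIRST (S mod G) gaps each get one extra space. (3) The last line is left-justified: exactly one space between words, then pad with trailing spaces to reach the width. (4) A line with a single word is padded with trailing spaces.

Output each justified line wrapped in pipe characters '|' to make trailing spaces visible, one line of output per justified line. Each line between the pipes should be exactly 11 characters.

Line 1: ['bus'] (min_width=3, slack=8)
Line 2: ['standard'] (min_width=8, slack=3)
Line 3: ['voice'] (min_width=5, slack=6)
Line 4: ['electric'] (min_width=8, slack=3)
Line 5: ['white'] (min_width=5, slack=6)
Line 6: ['version'] (min_width=7, slack=4)
Line 7: ['picture'] (min_width=7, slack=4)
Line 8: ['make', 'brick'] (min_width=10, slack=1)
Line 9: ['stone', 'soft'] (min_width=10, slack=1)
Line 10: ['data'] (min_width=4, slack=7)
Line 11: ['triangle'] (min_width=8, slack=3)

Answer: |bus        |
|standard   |
|voice      |
|electric   |
|white      |
|version    |
|picture    |
|make  brick|
|stone  soft|
|data       |
|triangle   |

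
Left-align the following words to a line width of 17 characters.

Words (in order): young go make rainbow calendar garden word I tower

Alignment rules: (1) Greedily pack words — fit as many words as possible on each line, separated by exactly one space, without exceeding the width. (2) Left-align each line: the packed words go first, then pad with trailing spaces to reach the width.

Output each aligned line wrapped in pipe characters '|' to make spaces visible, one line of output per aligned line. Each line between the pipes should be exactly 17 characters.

Answer: |young go make    |
|rainbow calendar |
|garden word I    |
|tower            |

Derivation:
Line 1: ['young', 'go', 'make'] (min_width=13, slack=4)
Line 2: ['rainbow', 'calendar'] (min_width=16, slack=1)
Line 3: ['garden', 'word', 'I'] (min_width=13, slack=4)
Line 4: ['tower'] (min_width=5, slack=12)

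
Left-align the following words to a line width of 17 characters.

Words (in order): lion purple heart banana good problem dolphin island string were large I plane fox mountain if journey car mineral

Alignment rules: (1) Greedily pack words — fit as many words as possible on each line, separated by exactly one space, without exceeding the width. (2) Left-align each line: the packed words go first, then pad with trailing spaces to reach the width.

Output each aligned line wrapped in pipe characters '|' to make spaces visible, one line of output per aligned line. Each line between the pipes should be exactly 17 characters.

Line 1: ['lion', 'purple', 'heart'] (min_width=17, slack=0)
Line 2: ['banana', 'good'] (min_width=11, slack=6)
Line 3: ['problem', 'dolphin'] (min_width=15, slack=2)
Line 4: ['island', 'string'] (min_width=13, slack=4)
Line 5: ['were', 'large', 'I'] (min_width=12, slack=5)
Line 6: ['plane', 'fox'] (min_width=9, slack=8)
Line 7: ['mountain', 'if'] (min_width=11, slack=6)
Line 8: ['journey', 'car'] (min_width=11, slack=6)
Line 9: ['mineral'] (min_width=7, slack=10)

Answer: |lion purple heart|
|banana good      |
|problem dolphin  |
|island string    |
|were large I     |
|plane fox        |
|mountain if      |
|journey car      |
|mineral          |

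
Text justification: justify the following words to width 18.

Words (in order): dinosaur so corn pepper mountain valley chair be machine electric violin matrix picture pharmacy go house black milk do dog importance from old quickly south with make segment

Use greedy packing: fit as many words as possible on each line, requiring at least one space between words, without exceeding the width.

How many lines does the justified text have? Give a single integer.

Line 1: ['dinosaur', 'so', 'corn'] (min_width=16, slack=2)
Line 2: ['pepper', 'mountain'] (min_width=15, slack=3)
Line 3: ['valley', 'chair', 'be'] (min_width=15, slack=3)
Line 4: ['machine', 'electric'] (min_width=16, slack=2)
Line 5: ['violin', 'matrix'] (min_width=13, slack=5)
Line 6: ['picture', 'pharmacy'] (min_width=16, slack=2)
Line 7: ['go', 'house', 'black'] (min_width=14, slack=4)
Line 8: ['milk', 'do', 'dog'] (min_width=11, slack=7)
Line 9: ['importance', 'from'] (min_width=15, slack=3)
Line 10: ['old', 'quickly', 'south'] (min_width=17, slack=1)
Line 11: ['with', 'make', 'segment'] (min_width=17, slack=1)
Total lines: 11

Answer: 11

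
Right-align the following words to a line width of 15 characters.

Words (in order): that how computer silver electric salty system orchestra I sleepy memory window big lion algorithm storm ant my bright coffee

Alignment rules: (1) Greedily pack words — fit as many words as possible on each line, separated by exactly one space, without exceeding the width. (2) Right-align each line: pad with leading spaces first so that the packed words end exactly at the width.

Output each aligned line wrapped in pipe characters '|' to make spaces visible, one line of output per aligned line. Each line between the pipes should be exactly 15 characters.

Answer: |       that how|
|computer silver|
| electric salty|
|         system|
|    orchestra I|
|  sleepy memory|
|window big lion|
|algorithm storm|
|  ant my bright|
|         coffee|

Derivation:
Line 1: ['that', 'how'] (min_width=8, slack=7)
Line 2: ['computer', 'silver'] (min_width=15, slack=0)
Line 3: ['electric', 'salty'] (min_width=14, slack=1)
Line 4: ['system'] (min_width=6, slack=9)
Line 5: ['orchestra', 'I'] (min_width=11, slack=4)
Line 6: ['sleepy', 'memory'] (min_width=13, slack=2)
Line 7: ['window', 'big', 'lion'] (min_width=15, slack=0)
Line 8: ['algorithm', 'storm'] (min_width=15, slack=0)
Line 9: ['ant', 'my', 'bright'] (min_width=13, slack=2)
Line 10: ['coffee'] (min_width=6, slack=9)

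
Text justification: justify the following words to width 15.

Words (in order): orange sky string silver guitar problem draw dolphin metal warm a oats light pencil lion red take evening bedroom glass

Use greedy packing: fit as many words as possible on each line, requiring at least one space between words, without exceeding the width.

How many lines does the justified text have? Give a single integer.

Answer: 9

Derivation:
Line 1: ['orange', 'sky'] (min_width=10, slack=5)
Line 2: ['string', 'silver'] (min_width=13, slack=2)
Line 3: ['guitar', 'problem'] (min_width=14, slack=1)
Line 4: ['draw', 'dolphin'] (min_width=12, slack=3)
Line 5: ['metal', 'warm', 'a'] (min_width=12, slack=3)
Line 6: ['oats', 'light'] (min_width=10, slack=5)
Line 7: ['pencil', 'lion', 'red'] (min_width=15, slack=0)
Line 8: ['take', 'evening'] (min_width=12, slack=3)
Line 9: ['bedroom', 'glass'] (min_width=13, slack=2)
Total lines: 9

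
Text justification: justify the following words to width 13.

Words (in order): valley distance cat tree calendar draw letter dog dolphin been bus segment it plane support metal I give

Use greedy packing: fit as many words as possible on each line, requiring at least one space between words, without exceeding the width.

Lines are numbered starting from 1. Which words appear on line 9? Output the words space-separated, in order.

Line 1: ['valley'] (min_width=6, slack=7)
Line 2: ['distance', 'cat'] (min_width=12, slack=1)
Line 3: ['tree', 'calendar'] (min_width=13, slack=0)
Line 4: ['draw', 'letter'] (min_width=11, slack=2)
Line 5: ['dog', 'dolphin'] (min_width=11, slack=2)
Line 6: ['been', 'bus'] (min_width=8, slack=5)
Line 7: ['segment', 'it'] (min_width=10, slack=3)
Line 8: ['plane', 'support'] (min_width=13, slack=0)
Line 9: ['metal', 'I', 'give'] (min_width=12, slack=1)

Answer: metal I give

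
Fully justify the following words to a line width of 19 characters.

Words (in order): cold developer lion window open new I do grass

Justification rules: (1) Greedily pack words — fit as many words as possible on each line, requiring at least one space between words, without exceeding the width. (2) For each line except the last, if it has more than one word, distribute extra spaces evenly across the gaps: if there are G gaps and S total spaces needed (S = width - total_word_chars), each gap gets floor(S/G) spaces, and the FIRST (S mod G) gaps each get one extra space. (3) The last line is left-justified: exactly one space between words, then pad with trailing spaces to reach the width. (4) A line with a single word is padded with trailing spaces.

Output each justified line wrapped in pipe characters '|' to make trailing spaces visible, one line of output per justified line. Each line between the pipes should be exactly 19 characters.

Answer: |cold developer lion|
|window  open  new I|
|do grass           |

Derivation:
Line 1: ['cold', 'developer', 'lion'] (min_width=19, slack=0)
Line 2: ['window', 'open', 'new', 'I'] (min_width=17, slack=2)
Line 3: ['do', 'grass'] (min_width=8, slack=11)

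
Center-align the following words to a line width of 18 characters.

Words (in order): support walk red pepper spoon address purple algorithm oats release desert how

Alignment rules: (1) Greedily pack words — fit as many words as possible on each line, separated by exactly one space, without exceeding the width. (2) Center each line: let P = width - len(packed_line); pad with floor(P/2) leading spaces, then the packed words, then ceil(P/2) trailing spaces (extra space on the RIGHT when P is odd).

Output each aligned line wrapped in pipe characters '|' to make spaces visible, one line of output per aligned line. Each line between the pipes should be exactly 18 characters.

Answer: | support walk red |
|   pepper spoon   |
|  address purple  |
|  algorithm oats  |
|release desert how|

Derivation:
Line 1: ['support', 'walk', 'red'] (min_width=16, slack=2)
Line 2: ['pepper', 'spoon'] (min_width=12, slack=6)
Line 3: ['address', 'purple'] (min_width=14, slack=4)
Line 4: ['algorithm', 'oats'] (min_width=14, slack=4)
Line 5: ['release', 'desert', 'how'] (min_width=18, slack=0)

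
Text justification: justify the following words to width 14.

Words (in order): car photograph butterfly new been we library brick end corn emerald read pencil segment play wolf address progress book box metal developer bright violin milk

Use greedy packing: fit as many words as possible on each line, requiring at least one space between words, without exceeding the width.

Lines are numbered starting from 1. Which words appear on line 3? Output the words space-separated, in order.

Line 1: ['car', 'photograph'] (min_width=14, slack=0)
Line 2: ['butterfly', 'new'] (min_width=13, slack=1)
Line 3: ['been', 'we'] (min_width=7, slack=7)
Line 4: ['library', 'brick'] (min_width=13, slack=1)
Line 5: ['end', 'corn'] (min_width=8, slack=6)
Line 6: ['emerald', 'read'] (min_width=12, slack=2)
Line 7: ['pencil', 'segment'] (min_width=14, slack=0)
Line 8: ['play', 'wolf'] (min_width=9, slack=5)
Line 9: ['address'] (min_width=7, slack=7)
Line 10: ['progress', 'book'] (min_width=13, slack=1)
Line 11: ['box', 'metal'] (min_width=9, slack=5)
Line 12: ['developer'] (min_width=9, slack=5)
Line 13: ['bright', 'violin'] (min_width=13, slack=1)
Line 14: ['milk'] (min_width=4, slack=10)

Answer: been we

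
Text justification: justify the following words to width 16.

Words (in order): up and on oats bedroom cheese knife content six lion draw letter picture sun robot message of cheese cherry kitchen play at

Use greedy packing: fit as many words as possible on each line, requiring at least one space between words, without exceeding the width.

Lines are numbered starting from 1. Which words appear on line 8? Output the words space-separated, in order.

Answer: cheese cherry

Derivation:
Line 1: ['up', 'and', 'on', 'oats'] (min_width=14, slack=2)
Line 2: ['bedroom', 'cheese'] (min_width=14, slack=2)
Line 3: ['knife', 'content'] (min_width=13, slack=3)
Line 4: ['six', 'lion', 'draw'] (min_width=13, slack=3)
Line 5: ['letter', 'picture'] (min_width=14, slack=2)
Line 6: ['sun', 'robot'] (min_width=9, slack=7)
Line 7: ['message', 'of'] (min_width=10, slack=6)
Line 8: ['cheese', 'cherry'] (min_width=13, slack=3)
Line 9: ['kitchen', 'play', 'at'] (min_width=15, slack=1)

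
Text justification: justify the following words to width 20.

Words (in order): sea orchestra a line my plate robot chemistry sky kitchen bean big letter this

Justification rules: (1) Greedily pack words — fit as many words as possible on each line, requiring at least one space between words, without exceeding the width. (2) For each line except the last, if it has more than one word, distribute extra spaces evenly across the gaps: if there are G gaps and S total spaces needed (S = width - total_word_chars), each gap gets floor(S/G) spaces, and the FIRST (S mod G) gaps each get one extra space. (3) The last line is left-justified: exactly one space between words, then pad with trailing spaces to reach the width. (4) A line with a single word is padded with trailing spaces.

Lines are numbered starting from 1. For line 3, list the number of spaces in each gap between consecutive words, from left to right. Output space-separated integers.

Answer: 8

Derivation:
Line 1: ['sea', 'orchestra', 'a', 'line'] (min_width=20, slack=0)
Line 2: ['my', 'plate', 'robot'] (min_width=14, slack=6)
Line 3: ['chemistry', 'sky'] (min_width=13, slack=7)
Line 4: ['kitchen', 'bean', 'big'] (min_width=16, slack=4)
Line 5: ['letter', 'this'] (min_width=11, slack=9)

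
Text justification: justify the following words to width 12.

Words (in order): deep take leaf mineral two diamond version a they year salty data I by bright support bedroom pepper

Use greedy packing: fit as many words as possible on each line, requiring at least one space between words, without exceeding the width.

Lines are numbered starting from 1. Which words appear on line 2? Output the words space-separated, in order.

Line 1: ['deep', 'take'] (min_width=9, slack=3)
Line 2: ['leaf', 'mineral'] (min_width=12, slack=0)
Line 3: ['two', 'diamond'] (min_width=11, slack=1)
Line 4: ['version', 'a'] (min_width=9, slack=3)
Line 5: ['they', 'year'] (min_width=9, slack=3)
Line 6: ['salty', 'data', 'I'] (min_width=12, slack=0)
Line 7: ['by', 'bright'] (min_width=9, slack=3)
Line 8: ['support'] (min_width=7, slack=5)
Line 9: ['bedroom'] (min_width=7, slack=5)
Line 10: ['pepper'] (min_width=6, slack=6)

Answer: leaf mineral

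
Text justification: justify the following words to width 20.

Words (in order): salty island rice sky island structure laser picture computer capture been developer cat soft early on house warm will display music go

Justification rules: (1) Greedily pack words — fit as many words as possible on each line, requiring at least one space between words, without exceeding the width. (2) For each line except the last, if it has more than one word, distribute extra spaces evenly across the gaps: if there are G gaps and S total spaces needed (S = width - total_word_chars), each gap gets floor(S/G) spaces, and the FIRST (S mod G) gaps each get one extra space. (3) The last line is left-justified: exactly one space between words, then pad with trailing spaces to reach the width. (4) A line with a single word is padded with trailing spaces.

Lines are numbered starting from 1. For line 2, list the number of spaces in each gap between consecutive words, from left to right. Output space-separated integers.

Line 1: ['salty', 'island', 'rice'] (min_width=17, slack=3)
Line 2: ['sky', 'island', 'structure'] (min_width=20, slack=0)
Line 3: ['laser', 'picture'] (min_width=13, slack=7)
Line 4: ['computer', 'capture'] (min_width=16, slack=4)
Line 5: ['been', 'developer', 'cat'] (min_width=18, slack=2)
Line 6: ['soft', 'early', 'on', 'house'] (min_width=19, slack=1)
Line 7: ['warm', 'will', 'display'] (min_width=17, slack=3)
Line 8: ['music', 'go'] (min_width=8, slack=12)

Answer: 1 1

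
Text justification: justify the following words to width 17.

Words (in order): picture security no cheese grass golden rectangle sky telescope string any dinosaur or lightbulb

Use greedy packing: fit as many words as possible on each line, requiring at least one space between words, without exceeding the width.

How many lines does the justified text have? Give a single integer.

Answer: 7

Derivation:
Line 1: ['picture', 'security'] (min_width=16, slack=1)
Line 2: ['no', 'cheese', 'grass'] (min_width=15, slack=2)
Line 3: ['golden', 'rectangle'] (min_width=16, slack=1)
Line 4: ['sky', 'telescope'] (min_width=13, slack=4)
Line 5: ['string', 'any'] (min_width=10, slack=7)
Line 6: ['dinosaur', 'or'] (min_width=11, slack=6)
Line 7: ['lightbulb'] (min_width=9, slack=8)
Total lines: 7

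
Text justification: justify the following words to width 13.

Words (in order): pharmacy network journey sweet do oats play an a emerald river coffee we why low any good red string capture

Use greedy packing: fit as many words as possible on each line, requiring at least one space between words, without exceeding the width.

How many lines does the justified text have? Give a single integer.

Answer: 10

Derivation:
Line 1: ['pharmacy'] (min_width=8, slack=5)
Line 2: ['network'] (min_width=7, slack=6)
Line 3: ['journey', 'sweet'] (min_width=13, slack=0)
Line 4: ['do', 'oats', 'play'] (min_width=12, slack=1)
Line 5: ['an', 'a', 'emerald'] (min_width=12, slack=1)
Line 6: ['river', 'coffee'] (min_width=12, slack=1)
Line 7: ['we', 'why', 'low'] (min_width=10, slack=3)
Line 8: ['any', 'good', 'red'] (min_width=12, slack=1)
Line 9: ['string'] (min_width=6, slack=7)
Line 10: ['capture'] (min_width=7, slack=6)
Total lines: 10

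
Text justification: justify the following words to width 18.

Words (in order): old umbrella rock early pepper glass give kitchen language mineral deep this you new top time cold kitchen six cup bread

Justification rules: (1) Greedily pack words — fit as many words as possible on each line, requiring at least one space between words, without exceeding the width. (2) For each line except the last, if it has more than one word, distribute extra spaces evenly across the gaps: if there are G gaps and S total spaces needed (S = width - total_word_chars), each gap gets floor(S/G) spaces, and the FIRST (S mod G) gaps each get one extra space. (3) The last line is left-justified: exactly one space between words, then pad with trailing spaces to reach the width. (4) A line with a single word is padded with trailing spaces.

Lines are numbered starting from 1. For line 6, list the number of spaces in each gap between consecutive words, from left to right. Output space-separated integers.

Answer: 4 3

Derivation:
Line 1: ['old', 'umbrella', 'rock'] (min_width=17, slack=1)
Line 2: ['early', 'pepper', 'glass'] (min_width=18, slack=0)
Line 3: ['give', 'kitchen'] (min_width=12, slack=6)
Line 4: ['language', 'mineral'] (min_width=16, slack=2)
Line 5: ['deep', 'this', 'you', 'new'] (min_width=17, slack=1)
Line 6: ['top', 'time', 'cold'] (min_width=13, slack=5)
Line 7: ['kitchen', 'six', 'cup'] (min_width=15, slack=3)
Line 8: ['bread'] (min_width=5, slack=13)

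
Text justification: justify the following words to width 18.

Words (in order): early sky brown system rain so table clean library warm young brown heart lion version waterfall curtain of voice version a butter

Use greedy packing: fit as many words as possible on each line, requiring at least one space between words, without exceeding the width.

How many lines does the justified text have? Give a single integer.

Line 1: ['early', 'sky', 'brown'] (min_width=15, slack=3)
Line 2: ['system', 'rain', 'so'] (min_width=14, slack=4)
Line 3: ['table', 'clean'] (min_width=11, slack=7)
Line 4: ['library', 'warm', 'young'] (min_width=18, slack=0)
Line 5: ['brown', 'heart', 'lion'] (min_width=16, slack=2)
Line 6: ['version', 'waterfall'] (min_width=17, slack=1)
Line 7: ['curtain', 'of', 'voice'] (min_width=16, slack=2)
Line 8: ['version', 'a', 'butter'] (min_width=16, slack=2)
Total lines: 8

Answer: 8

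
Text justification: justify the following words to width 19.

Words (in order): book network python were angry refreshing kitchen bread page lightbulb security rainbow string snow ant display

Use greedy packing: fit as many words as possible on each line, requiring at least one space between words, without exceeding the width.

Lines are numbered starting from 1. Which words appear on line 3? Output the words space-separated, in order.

Answer: refreshing kitchen

Derivation:
Line 1: ['book', 'network', 'python'] (min_width=19, slack=0)
Line 2: ['were', 'angry'] (min_width=10, slack=9)
Line 3: ['refreshing', 'kitchen'] (min_width=18, slack=1)
Line 4: ['bread', 'page'] (min_width=10, slack=9)
Line 5: ['lightbulb', 'security'] (min_width=18, slack=1)
Line 6: ['rainbow', 'string', 'snow'] (min_width=19, slack=0)
Line 7: ['ant', 'display'] (min_width=11, slack=8)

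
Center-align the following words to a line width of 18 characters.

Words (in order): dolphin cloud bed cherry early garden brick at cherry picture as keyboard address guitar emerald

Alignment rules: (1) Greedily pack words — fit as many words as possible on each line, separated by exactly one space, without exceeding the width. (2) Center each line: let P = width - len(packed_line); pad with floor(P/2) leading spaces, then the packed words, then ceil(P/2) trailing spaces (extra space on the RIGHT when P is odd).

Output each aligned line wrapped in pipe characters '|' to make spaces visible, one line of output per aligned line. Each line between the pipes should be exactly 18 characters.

Line 1: ['dolphin', 'cloud', 'bed'] (min_width=17, slack=1)
Line 2: ['cherry', 'early'] (min_width=12, slack=6)
Line 3: ['garden', 'brick', 'at'] (min_width=15, slack=3)
Line 4: ['cherry', 'picture', 'as'] (min_width=17, slack=1)
Line 5: ['keyboard', 'address'] (min_width=16, slack=2)
Line 6: ['guitar', 'emerald'] (min_width=14, slack=4)

Answer: |dolphin cloud bed |
|   cherry early   |
| garden brick at  |
|cherry picture as |
| keyboard address |
|  guitar emerald  |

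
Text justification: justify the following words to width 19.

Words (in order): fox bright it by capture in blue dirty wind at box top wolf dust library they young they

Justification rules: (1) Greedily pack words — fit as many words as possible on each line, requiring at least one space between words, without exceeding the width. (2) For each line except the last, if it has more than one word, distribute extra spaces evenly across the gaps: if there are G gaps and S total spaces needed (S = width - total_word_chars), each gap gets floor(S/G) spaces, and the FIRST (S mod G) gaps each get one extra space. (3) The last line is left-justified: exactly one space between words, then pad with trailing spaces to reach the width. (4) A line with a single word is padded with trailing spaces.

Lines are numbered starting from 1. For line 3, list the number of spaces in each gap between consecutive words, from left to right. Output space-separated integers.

Answer: 2 2 1

Derivation:
Line 1: ['fox', 'bright', 'it', 'by'] (min_width=16, slack=3)
Line 2: ['capture', 'in', 'blue'] (min_width=15, slack=4)
Line 3: ['dirty', 'wind', 'at', 'box'] (min_width=17, slack=2)
Line 4: ['top', 'wolf', 'dust'] (min_width=13, slack=6)
Line 5: ['library', 'they', 'young'] (min_width=18, slack=1)
Line 6: ['they'] (min_width=4, slack=15)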